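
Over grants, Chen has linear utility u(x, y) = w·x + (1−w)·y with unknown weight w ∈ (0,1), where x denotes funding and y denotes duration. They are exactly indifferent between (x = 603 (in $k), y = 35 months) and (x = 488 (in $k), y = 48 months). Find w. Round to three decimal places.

w = 0.102

Indifference: w·603 + (1−w)·35 = w·488 + (1−w)·48.
Rearranging, 115·w − 13·(1−w) = 0.
Hence w = 13/(115+13) = 13/128 = 0.102.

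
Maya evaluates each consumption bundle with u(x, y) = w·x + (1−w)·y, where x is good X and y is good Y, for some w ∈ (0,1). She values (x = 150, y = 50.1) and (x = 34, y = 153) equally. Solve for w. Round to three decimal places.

u(150,50.1) = u(34,153) means w·150 + (1−w)·50.1 = w·34 + (1−w)·153.
Collecting terms: w·116 = (1−w)·102.9.
So w/(1−w) = 102.9/116 = 0.8871, giving w = 102.9/(116+102.9) = 0.470.

w = 0.470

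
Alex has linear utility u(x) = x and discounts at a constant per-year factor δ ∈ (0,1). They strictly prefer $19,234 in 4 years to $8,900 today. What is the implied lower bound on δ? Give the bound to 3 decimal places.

δ > 0.825

Under u(x) = x this choice says 8900 < δ^4·19234.
Hence δ^4 > 8900/19234 = 0.46272, and x ↦ x^(1/4) is increasing on (0,∞).
δ > 0.46272^(1/4) = 0.825.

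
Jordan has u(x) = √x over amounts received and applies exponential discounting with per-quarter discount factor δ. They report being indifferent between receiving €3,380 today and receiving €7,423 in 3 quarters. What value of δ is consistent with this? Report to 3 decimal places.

δ ≈ 0.877

Equating discounted utilities: u(3380) = δ^3·u(7423) ⇒ δ^3 = u(3380)/u(7423).
With u(x) = √x: δ^3 = √3380/√7423 = √(3380/7423) = 0.67479.
So δ = 0.67479^(1/3) ≈ 0.877.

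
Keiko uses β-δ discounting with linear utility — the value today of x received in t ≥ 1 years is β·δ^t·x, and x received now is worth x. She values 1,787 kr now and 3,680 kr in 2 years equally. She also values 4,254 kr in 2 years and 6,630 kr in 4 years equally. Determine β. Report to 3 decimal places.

Both payoffs in the second observation are in the future, so β drops out: δ^2·4254 = δ^4·6630 ⇒ δ^2 = 4254/6630 = 0.64163, so δ = 0.80102.
The first indifference: 1787 = β·δ^2·3680, so β = 1787/(δ^2·3680) = 1787/(0.64163·3680) ≈ 0.757.

β ≈ 0.757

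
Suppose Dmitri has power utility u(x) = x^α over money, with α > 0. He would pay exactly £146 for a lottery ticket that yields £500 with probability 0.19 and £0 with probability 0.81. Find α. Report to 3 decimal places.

The lottery's expected utility is 0.19·u(500) + 0.81·u(0) = 0.19·500^α (since u(0) = 0 for α > 0).
Setting u(146) equal to that: 146^α = 0.19·500^α ⇒ (146/500)^α = 0.19.
Taking logs: α·ln(146/500) = ln(0.19), so α = -1.660731 / -1.231001 ≈ 1.349.

α ≈ 1.349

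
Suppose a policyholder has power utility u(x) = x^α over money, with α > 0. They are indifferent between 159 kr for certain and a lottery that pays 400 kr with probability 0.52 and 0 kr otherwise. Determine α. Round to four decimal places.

α ≈ 0.7088

The lottery's expected utility is 0.52·u(400) + 0.48·u(0) = 0.52·400^α (since u(0) = 0 for α > 0).
Indifference: 159^α = 0.52·400^α, so (159/400)^α = 0.52.
α = ln(0.52) / ln(159/400) = -0.6539265/-0.9225603 ≈ 0.7088.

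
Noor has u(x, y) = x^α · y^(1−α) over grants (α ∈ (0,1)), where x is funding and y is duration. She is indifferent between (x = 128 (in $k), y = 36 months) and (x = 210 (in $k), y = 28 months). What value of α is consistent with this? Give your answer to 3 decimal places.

Indifference: 128^α · 36^(1−α) = 210^α · 28^(1−α).
Taking logs: α·ln 128 + (1−α)·ln 36 = α·ln 210 + (1−α)·ln 28, i.e. α·-0.495077 = (1−α)·-0.251314.
So α/(1−α) = (-0.251314)/(-0.495077) = 0.507626, and α = 0.507626/1.507626 ≈ 0.337.

α ≈ 0.337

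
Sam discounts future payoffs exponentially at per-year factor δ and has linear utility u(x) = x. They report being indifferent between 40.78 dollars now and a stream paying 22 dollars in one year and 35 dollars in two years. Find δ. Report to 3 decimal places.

Equating present values: 40.78 = 22δ + 35δ².
Rearranged: 35δ² + 22δ − 40.78 = 0.
The positive root is δ = [−22 + √(22² + 4·35·40.78)] / (2·35) = (−22 + 78.697)/70 ≈ 0.810.

δ ≈ 0.810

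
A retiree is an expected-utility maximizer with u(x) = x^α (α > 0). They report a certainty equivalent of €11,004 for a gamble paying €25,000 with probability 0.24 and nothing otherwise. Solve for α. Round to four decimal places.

α ≈ 1.7391

Since u(0) = 0, the lottery's EU is 0.24·25000^α.
Indifference: 11004^α = 0.24·25000^α, so (11004/25000)^α = 0.24.
Taking logs: α·ln(11004/25000) = ln(0.24), so α = -1.4271164 / -0.8206170 ≈ 1.7391.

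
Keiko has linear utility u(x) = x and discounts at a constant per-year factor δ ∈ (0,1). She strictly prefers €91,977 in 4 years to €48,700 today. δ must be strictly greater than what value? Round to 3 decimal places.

δ > 0.853

The preference means 48700 < δ^4·91977.
Hence δ^4 > 48700/91977 = 0.52948, and x ↦ x^(1/4) is increasing on (0,∞).
δ > 0.52948^(1/4) = 0.853.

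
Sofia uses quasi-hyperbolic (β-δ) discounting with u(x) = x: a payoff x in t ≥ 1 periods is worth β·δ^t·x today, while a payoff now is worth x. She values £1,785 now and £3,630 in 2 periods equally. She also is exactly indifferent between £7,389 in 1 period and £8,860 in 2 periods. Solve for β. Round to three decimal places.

The second indifference involves only future payoffs, so β cancels: β·δ^1·7389 = β·δ^2·8860, giving δ = 7389/8860 = 0.83397.
Now use the now-vs-future pair: 1785 = β·δ^2·3630 gives β = 1785/(0.69551·3630) ≈ 0.707.

β ≈ 0.707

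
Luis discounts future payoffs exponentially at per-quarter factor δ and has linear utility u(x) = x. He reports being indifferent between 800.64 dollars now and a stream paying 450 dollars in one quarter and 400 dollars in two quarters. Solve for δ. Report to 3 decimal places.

Present value of the stream is 450·δ + 400·δ². Indifference gives 450δ + 400δ² = 800.64.
Rearranged: 400δ² + 450δ − 800.64 = 0.
By the quadratic formula (taking the positive root), δ = (−450 + √1483524.00) / 800 ≈ 0.960.

δ ≈ 0.960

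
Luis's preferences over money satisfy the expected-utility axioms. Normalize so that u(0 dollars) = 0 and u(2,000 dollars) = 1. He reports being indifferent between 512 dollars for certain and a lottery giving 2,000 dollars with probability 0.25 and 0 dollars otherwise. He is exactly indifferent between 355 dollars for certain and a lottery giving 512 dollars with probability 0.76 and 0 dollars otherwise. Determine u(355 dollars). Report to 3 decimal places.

From the first indifference, u(512 dollars) = 0.25·u(2,000 dollars) + 0.75·u(0 dollars) = 0.25·1 + 0.75·0 = 0.25.
Then u(355 dollars) = 0.76·u(512 dollars) + 0.24·u(0 dollars) = 0.76·0.25 + 0.24·0.00 = 0.1900.

0.190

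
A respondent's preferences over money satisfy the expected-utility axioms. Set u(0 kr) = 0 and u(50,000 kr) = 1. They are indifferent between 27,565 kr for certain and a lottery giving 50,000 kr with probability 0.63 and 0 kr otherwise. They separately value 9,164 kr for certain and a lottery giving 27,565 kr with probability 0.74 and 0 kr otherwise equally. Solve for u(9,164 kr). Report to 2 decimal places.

0.47

From the first indifference, u(27,565 kr) = 0.63·u(50,000 kr) + 0.37·u(0 kr) = 0.63·1 + 0.37·0 = 0.63.
Chaining: u(9,164 kr) = 0.74·0.63 + 0.26·0.00 = 0.4662.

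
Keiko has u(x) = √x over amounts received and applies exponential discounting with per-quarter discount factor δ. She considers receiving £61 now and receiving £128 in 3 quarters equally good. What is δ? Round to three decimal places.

Indifference means u(61) = δ^3 · u(128), so δ^3 = u(61)/u(128).
Since u(x) = √x, δ^3 = √(61/128) = 0.69034.
Hence δ = (0.69034)^(1/3) = 0.88380.

δ ≈ 0.884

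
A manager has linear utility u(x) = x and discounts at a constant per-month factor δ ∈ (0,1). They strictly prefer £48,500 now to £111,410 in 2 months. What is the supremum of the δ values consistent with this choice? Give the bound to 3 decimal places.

The preference means 48500 > δ^2·111410.
Dividing by 111410: δ^2 < 0.43533. Both sides are positive, so the square root keeps the direction.
δ < (48500/111410)^(1/2) ≈ 0.660.

δ < 0.660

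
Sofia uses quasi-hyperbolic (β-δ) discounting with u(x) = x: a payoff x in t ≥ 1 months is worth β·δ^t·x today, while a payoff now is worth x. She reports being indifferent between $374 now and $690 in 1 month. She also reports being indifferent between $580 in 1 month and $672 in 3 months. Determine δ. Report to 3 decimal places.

δ ≈ 0.929

The second indifference involves only future payoffs, so β cancels: β·δ^1·580 = β·δ^3·672, giving δ^2 = 580/672 = 0.86310, so δ = 0.92903.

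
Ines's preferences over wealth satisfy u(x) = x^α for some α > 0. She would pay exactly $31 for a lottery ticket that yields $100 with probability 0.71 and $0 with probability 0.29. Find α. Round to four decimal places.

α ≈ 0.2924

Since u(0) = 0, the lottery's EU is 0.71·100^α.
Setting u(31) equal to that: 31^α = 0.71·100^α ⇒ (31/100)^α = 0.71.
Take logs: α = ln 0.71 / ln(31/100) ≈ 0.292431.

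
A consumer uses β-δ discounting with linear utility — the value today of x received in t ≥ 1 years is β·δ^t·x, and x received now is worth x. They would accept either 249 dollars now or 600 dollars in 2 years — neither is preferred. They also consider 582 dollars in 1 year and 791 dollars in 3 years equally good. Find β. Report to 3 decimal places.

β ≈ 0.564

From the later pair, β·δ^1·582 = β·δ^3·791; dividing through, δ^2 = 582/791 = 0.73578, so δ = 0.85777.
The first indifference: 249 = β·δ^2·600, so β = 249/(δ^2·600) = 249/(0.73578·600) ≈ 0.564.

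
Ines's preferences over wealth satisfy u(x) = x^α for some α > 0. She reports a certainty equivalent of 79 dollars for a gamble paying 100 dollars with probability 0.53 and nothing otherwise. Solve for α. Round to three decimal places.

α ≈ 2.693

Since u(0) = 0, the lottery's EU is 0.53·100^α.
Equating: 79^α = 0.53·100^α, i.e. 0.7900^α = 0.53.
Take logs: α = ln 0.53 / ln(79/100) ≈ 2.69333.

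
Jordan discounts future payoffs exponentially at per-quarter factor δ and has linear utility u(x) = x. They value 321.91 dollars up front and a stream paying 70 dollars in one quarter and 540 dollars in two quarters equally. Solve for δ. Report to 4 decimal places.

Present value of the stream is 70·δ + 540·δ². Indifference gives 70δ + 540δ² = 321.91.
Rearranged: 540δ² + 70δ − 321.91 = 0.
By the quadratic formula (taking the positive root), δ = (−70 + √700225.60) / 1080 ≈ 0.7100.

δ ≈ 0.7100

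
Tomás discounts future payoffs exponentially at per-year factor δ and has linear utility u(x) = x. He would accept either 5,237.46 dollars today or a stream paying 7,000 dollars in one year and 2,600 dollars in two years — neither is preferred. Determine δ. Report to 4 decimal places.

Present value of the stream is 7000·δ + 2600·δ². Indifference gives 7000δ + 2600δ² = 5237.46.
Rearranged: 2600δ² + 7000δ − 5237.46 = 0.
The positive root is δ = [−7000 + √(7000² + 4·2600·5237.46)] / (2·2600) = (−7000 + 10172.000)/5200 ≈ 0.6100.

δ ≈ 0.6100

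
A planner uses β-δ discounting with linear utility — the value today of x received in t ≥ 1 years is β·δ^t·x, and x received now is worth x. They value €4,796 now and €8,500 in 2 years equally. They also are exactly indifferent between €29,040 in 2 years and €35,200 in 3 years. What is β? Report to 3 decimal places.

β ≈ 0.829

Both payoffs in the second observation are in the future, so β drops out: δ^2·29040 = δ^3·35200 ⇒ δ = 29040/35200 = 0.82500.
Substituting δ into 4796 = β·δ^2·8500: β = 4796/(5785.312) ≈ 0.829.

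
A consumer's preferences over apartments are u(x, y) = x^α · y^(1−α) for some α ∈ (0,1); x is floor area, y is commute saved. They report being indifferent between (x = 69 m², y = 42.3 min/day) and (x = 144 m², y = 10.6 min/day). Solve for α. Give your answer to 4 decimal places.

α ≈ 0.6529

Set the two utilities equal: 69^α·42.3^(1−α) = 144^α·10.6^(1−α).
Rearrange to (69/144)^α = (10.6/42.3)^(1−α) and take logs: α·-0.7357068 = (1−α)·-1.3839331.
So α/(1−α) = (-1.3839331)/(-0.7357068) = 1.8810933, and α = 1.8810933/2.8810933 ≈ 0.6529.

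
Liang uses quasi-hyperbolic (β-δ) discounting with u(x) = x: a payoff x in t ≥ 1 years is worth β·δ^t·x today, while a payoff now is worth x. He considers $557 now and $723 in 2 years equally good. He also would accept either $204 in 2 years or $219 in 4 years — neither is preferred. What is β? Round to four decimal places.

β ≈ 0.8270

From the later pair, β·δ^2·204 = β·δ^4·219; dividing through, δ^2 = 204/219 = 0.93151, so δ = 0.96515.
Now use the now-vs-future pair: 557 = β·δ^2·723 gives β = 557/(0.93151·723) ≈ 0.8270.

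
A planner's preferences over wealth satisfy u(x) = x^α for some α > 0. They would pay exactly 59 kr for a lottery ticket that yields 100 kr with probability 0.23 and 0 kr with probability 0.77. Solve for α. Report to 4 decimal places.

α ≈ 2.7854

The lottery's expected utility is 0.23·u(100) + 0.77·u(0) = 0.23·100^α (since u(0) = 0 for α > 0).
Setting u(59) equal to that: 59^α = 0.23·100^α ⇒ (59/100)^α = 0.23.
Taking logs: α·ln(59/100) = ln(0.23), so α = -1.4696760 / -0.5276327 ≈ 2.7854.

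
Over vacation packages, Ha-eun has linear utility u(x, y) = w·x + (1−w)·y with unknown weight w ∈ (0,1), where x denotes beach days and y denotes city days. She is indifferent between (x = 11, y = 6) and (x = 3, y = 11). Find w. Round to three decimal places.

Indifference: w·11 + (1−w)·6 = w·3 + (1−w)·11.
Collecting terms: w·8 = (1−w)·5.
Hence w = 5/(8+5) = 5/13 = 0.385.

w = 0.385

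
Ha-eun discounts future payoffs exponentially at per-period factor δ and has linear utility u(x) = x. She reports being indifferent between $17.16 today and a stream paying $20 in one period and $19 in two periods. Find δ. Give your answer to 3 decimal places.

δ ≈ 0.560

Present value of the stream is 20·δ + 19·δ². Indifference gives 20δ + 19δ² = 17.16.
So 19δ² + 20δ − 17.16 = 0.
By the quadratic formula (taking the positive root), δ = (−20 + √1704.16) / 38 ≈ 0.560.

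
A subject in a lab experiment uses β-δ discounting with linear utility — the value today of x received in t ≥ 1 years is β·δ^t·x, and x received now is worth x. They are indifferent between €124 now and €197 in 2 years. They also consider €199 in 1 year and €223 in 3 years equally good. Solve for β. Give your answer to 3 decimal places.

Both payoffs in the second observation are in the future, so β drops out: δ^1·199 = δ^3·223 ⇒ δ^2 = 199/223 = 0.89238, so δ = 0.94466.
Substituting δ into 124 = β·δ^2·197: β = 124/(175.798) ≈ 0.705.

β ≈ 0.705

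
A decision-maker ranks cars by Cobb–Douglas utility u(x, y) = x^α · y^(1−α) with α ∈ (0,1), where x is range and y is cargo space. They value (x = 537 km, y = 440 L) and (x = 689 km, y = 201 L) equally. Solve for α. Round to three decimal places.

α ≈ 0.759

Set the two utilities equal: 537^α·440^(1−α) = 689^α·201^(1−α).
Taking logs: α·ln 537 + (1−α)·ln 440 = α·ln 689 + (1−α)·ln 201, i.e. α·-0.249243 = (1−α)·-0.783470.
So α/(1−α) = (-0.783470)/(-0.249243) = 3.143398, and α = 3.143398/4.143398 ≈ 0.759.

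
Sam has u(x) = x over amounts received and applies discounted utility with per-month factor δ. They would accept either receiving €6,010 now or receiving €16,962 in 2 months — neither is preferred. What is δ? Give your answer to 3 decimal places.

δ ≈ 0.595

The payoff in 2 months is discounted by δ^2, so u(6010) = δ^2·u(16962) and δ^2 = u(6010)/u(16962).
With u(x) = x: δ^2 = 6010/16962 = 0.35432.
Hence δ = (0.35432)^(1/2) = 0.59525.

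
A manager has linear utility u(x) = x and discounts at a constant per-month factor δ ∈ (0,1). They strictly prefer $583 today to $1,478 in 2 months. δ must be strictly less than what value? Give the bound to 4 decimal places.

Comparing present values: 583 > δ^2·1478.
Hence δ^2 < 583/1478 = 0.39445, and x ↦ x^(1/2) is increasing on (0,∞).
δ < (583/1478)^(1/2) ≈ 0.6281.

δ < 0.6281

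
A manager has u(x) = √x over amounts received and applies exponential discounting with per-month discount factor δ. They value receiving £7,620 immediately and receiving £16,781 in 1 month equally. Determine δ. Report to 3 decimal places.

δ ≈ 0.674

Indifference means u(7620) = δ · u(16781), so δ = u(7620)/u(16781).
Since u(x) = √x, δ = √(7620/16781) = 0.67386.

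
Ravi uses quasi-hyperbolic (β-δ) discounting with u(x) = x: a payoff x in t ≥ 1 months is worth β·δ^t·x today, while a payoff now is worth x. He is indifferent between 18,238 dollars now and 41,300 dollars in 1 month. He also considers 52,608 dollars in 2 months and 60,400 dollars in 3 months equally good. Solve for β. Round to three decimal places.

The second indifference involves only future payoffs, so β cancels: β·δ^2·52608 = β·δ^3·60400, giving δ = 52608/60400 = 0.87099.
The first indifference: 18238 = β·δ·41300, so β = 18238/(δ·41300) = 18238/(0.87099·41300) ≈ 0.507.

β ≈ 0.507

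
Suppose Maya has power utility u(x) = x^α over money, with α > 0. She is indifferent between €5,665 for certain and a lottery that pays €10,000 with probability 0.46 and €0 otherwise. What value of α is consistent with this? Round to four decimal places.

The lottery's expected utility is 0.46·u(10000) + 0.54·u(0) = 0.46·10000^α (since u(0) = 0 for α > 0).
Setting u(5665) equal to that: 5665^α = 0.46·10000^α ⇒ (5665/10000)^α = 0.46.
α = ln(0.46) / ln(5665/10000) = -0.7765288/-0.5682782 ≈ 1.3665.

α ≈ 1.3665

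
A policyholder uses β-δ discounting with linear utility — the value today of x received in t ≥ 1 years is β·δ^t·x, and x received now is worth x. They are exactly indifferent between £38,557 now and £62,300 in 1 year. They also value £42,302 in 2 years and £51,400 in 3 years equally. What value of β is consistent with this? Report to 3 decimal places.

Both payoffs in the second observation are in the future, so β drops out: δ^2·42302 = δ^3·51400 ⇒ δ = 42302/51400 = 0.82300.
Substituting δ into 38557 = β·δ·62300: β = 38557/(51272.658) ≈ 0.752.

β ≈ 0.752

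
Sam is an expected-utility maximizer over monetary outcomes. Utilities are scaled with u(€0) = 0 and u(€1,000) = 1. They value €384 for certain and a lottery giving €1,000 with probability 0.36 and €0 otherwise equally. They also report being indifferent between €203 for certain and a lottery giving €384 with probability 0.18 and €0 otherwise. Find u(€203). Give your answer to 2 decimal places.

0.06

The first gamble pins u(€384): it must equal 0.36·1 + 0.64·0 = 0.36.
The second indifference gives u(€203) = 0.18·u(€384) + 0.82·u(€0) = 0.18·0.36 + 0.82·0.00 = 0.0648.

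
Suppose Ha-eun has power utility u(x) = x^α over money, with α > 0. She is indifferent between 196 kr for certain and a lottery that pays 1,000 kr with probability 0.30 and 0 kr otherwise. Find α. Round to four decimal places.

The lottery's expected utility is 0.30·u(1000) + 0.70·u(0) = 0.30·1000^α (since u(0) = 0 for α > 0).
Indifference: 196^α = 0.30·1000^α, so (196/1000)^α = 0.30.
α = ln(0.30) / ln(196/1000) = -1.2039728/-1.6296406 ≈ 0.7388.

α ≈ 0.7388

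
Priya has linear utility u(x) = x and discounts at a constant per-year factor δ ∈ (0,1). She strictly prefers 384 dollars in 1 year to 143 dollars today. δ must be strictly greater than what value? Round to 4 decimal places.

δ > 0.3724

Comparing present values: 143 < δ·384.
So δ > 143/384 = 0.37240.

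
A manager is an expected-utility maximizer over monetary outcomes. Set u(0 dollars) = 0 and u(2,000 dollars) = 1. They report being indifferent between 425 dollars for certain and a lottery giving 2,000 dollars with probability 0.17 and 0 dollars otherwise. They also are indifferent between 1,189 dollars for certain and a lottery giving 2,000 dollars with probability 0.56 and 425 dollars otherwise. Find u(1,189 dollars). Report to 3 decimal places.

The first gamble pins u(425 dollars): it must equal 0.17·1 + 0.83·0 = 0.17.
Chaining: u(1,189 dollars) = 0.56·1.00 + 0.44·0.17 = 0.6348.

0.635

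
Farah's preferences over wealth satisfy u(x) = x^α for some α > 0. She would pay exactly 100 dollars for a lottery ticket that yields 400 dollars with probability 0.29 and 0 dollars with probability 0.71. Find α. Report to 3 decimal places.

α ≈ 0.893

The lottery's expected utility is 0.29·u(400) + 0.71·u(0) = 0.29·400^α (since u(0) = 0 for α > 0).
Indifference: 100^α = 0.29·400^α, so (100/400)^α = 0.29.
Taking logs: α·ln(100/400) = ln(0.29), so α = -1.237874 / -1.386294 ≈ 0.893.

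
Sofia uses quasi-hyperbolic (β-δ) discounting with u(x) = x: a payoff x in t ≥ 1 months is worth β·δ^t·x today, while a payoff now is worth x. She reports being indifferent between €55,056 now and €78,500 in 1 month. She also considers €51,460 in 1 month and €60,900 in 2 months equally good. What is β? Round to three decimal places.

Both payoffs in the second observation are in the future, so β drops out: δ^1·51460 = δ^2·60900 ⇒ δ = 51460/60900 = 0.84499.
Now use the now-vs-future pair: 55056 = β·δ·78500 gives β = 55056/(0.84499·78500) ≈ 0.830.

β ≈ 0.830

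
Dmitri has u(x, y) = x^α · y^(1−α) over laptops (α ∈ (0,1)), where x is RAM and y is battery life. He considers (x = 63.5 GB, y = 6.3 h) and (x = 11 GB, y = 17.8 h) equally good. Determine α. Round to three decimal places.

α ≈ 0.372

Indifference: 63.5^α · 6.3^(1−α) = 11^α · 17.8^(1−α).
Rearrange to (63.5/11)^α = (17.8/6.3)^(1−α) and take logs: α·1.753145 = (1−α)·1.038649.
So α/(1−α) = (1.038649)/(1.753145) = 0.592449, and α = 0.592449/1.592449 ≈ 0.372.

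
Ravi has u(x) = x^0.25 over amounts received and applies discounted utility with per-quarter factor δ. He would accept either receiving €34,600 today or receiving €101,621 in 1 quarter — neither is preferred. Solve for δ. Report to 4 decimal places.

δ ≈ 0.7639

Equating discounted utilities: u(34600) = δ·u(101621) ⇒ δ = u(34600)/u(101621).
Since u(x) = x^0.25, δ = (34600/101621)^0.25 = 0.34048^0.25 = 0.76388.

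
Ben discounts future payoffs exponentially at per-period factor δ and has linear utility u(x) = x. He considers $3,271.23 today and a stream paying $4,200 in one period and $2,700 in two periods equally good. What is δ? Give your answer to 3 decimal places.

δ ≈ 0.570

Equating present values: 3271.23 = 4200δ + 2700δ².
So 2700δ² + 4200δ − 3271.23 = 0.
The positive root is δ = [−4200 + √(4200² + 4·2700·3271.23)] / (2·2700) = (−4200 + 7278.000)/5400 ≈ 0.570.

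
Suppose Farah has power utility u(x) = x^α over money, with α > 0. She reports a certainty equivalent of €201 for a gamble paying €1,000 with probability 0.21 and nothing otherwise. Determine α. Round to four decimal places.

α ≈ 0.9727

EU(lottery) = 0.21·1000^α + 0.79·0 = 0.21·1000^α.
Setting u(201) equal to that: 201^α = 0.21·1000^α ⇒ (201/1000)^α = 0.21.
α = ln(0.21) / ln(201/1000) = -1.5606477/-1.6044504 ≈ 0.9727.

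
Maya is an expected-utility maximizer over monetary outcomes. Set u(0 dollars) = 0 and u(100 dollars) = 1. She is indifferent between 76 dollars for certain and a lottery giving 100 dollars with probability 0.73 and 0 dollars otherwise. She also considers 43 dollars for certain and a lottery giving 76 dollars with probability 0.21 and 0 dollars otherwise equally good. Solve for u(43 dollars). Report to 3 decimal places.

First, u(76 dollars) = 0.73·u(100 dollars) + 0.27·u(0 dollars) = 0.73.
Chaining: u(43 dollars) = 0.21·0.73 + 0.79·0.00 = 0.1533.

0.153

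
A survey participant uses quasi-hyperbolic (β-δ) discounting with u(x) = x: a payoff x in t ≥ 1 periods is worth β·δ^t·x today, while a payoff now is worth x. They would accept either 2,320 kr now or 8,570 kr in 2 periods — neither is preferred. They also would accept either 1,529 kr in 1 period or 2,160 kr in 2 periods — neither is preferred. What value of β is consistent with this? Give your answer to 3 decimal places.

β ≈ 0.540

Both payoffs in the second observation are in the future, so β drops out: δ^1·1529 = δ^2·2160 ⇒ δ = 1529/2160 = 0.70787.
Substituting δ into 2320 = β·δ^2·8570: β = 2320/(4294.260) ≈ 0.540.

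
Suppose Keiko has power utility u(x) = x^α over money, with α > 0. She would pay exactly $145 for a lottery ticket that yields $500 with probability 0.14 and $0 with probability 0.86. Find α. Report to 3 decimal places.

EU(lottery) = 0.14·500^α + 0.86·0 = 0.14·500^α.
Setting u(145) equal to that: 145^α = 0.14·500^α ⇒ (145/500)^α = 0.14.
Take logs: α = ln 0.14 / ln(145/500) ≈ 1.58830.

α ≈ 1.588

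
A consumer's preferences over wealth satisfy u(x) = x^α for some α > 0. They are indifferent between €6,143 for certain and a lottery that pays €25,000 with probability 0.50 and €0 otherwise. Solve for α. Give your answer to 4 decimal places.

α ≈ 0.4938

The lottery's expected utility is 0.50·u(25000) + 0.50·u(0) = 0.50·25000^α (since u(0) = 0 for α > 0).
Equating: 6143^α = 0.50·25000^α, i.e. 0.2457^α = 0.50.
Take logs: α = ln 0.50 / ln(6143/25000) ≈ 0.493848.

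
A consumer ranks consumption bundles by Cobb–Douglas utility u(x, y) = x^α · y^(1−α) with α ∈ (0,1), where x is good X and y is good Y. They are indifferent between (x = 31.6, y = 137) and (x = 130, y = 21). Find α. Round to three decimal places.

α ≈ 0.570

Set the two utilities equal: 31.6^α·137^(1−α) = 130^α·21^(1−α).
(31.6/130)^α = (21/137)^(1−α); take logs: α·ln(31.6/130) = (1−α)·ln(21/137), i.e. α·-1.414377 = (1−α)·-1.875458.
Thus α·(-3.289835) = -1.875458, so α = -1.875458/-3.289835 ≈ 0.570.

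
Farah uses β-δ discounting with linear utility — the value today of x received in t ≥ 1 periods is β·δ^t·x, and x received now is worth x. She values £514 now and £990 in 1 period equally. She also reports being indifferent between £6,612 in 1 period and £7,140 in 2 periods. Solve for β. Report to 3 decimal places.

Both payoffs in the second observation are in the future, so β drops out: δ^1·6612 = δ^2·7140 ⇒ δ = 6612/7140 = 0.92605.
The first indifference: 514 = β·δ·990, so β = 514/(δ·990) = 514/(0.92605·990) ≈ 0.561.

β ≈ 0.561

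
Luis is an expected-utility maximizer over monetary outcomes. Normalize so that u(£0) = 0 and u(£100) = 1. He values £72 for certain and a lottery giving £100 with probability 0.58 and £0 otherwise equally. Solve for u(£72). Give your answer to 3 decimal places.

0.580

By the standard-gamble method, u(£72) is just the indifference probability on the best outcome: 0.58.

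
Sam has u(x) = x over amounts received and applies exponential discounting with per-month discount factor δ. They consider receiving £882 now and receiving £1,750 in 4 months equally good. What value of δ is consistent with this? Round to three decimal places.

Indifference means u(882) = δ^4 · u(1750), so δ^4 = u(882)/u(1750).
With u(x) = x: δ^4 = 882/1750 = 0.50400.
So δ = 0.50400^(1/4) ≈ 0.843.

δ ≈ 0.843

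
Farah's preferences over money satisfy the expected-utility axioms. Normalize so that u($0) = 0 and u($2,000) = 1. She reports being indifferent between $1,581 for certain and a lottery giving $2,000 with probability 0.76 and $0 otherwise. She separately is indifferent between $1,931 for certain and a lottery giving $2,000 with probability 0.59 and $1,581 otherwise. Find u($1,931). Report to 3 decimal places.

0.902

From the first indifference, u($1,581) = 0.76·u($2,000) + 0.24·u($0) = 0.76·1 + 0.24·0 = 0.76.
Then u($1,931) = 0.59·u($2,000) + 0.41·u($1,581) = 0.59·1.00 + 0.41·0.76 = 0.9016.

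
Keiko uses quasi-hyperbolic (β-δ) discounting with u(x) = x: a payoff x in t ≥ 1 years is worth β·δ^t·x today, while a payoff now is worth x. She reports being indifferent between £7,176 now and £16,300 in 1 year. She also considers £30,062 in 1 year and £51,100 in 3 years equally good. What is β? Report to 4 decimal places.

Both payoffs in the second observation are in the future, so β drops out: δ^1·30062 = δ^3·51100 ⇒ δ^2 = 30062/51100 = 0.58830, so δ = 0.76701.
Substituting δ into 7176 = β·δ·16300: β = 7176/(12502.190) ≈ 0.5740.

β ≈ 0.5740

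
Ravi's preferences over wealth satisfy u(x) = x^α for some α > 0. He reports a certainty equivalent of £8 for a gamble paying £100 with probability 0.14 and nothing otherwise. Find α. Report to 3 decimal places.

α ≈ 0.778

Since u(0) = 0, the lottery's EU is 0.14·100^α.
Equating: 8^α = 0.14·100^α, i.e. 0.0800^α = 0.14.
Taking logs: α·ln(8/100) = ln(0.14), so α = -1.966113 / -2.525729 ≈ 0.778.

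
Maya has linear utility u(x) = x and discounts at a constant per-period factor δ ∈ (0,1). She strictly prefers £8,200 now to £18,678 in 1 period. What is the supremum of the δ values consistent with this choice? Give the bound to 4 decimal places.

Under u(x) = x this choice says 8200 > δ·18678.
Dividing through by 18678 gives δ < 0.43902.

δ < 0.4390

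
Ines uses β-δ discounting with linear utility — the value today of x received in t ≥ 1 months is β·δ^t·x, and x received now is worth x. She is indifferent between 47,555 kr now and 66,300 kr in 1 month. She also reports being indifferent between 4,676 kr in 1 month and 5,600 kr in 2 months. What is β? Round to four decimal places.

Both payoffs in the second observation are in the future, so β drops out: δ^1·4676 = δ^2·5600 ⇒ δ = 4676/5600 = 0.83500.
The first indifference: 47555 = β·δ·66300, so β = 47555/(δ·66300) = 47555/(0.83500·66300) ≈ 0.8590.

β ≈ 0.8590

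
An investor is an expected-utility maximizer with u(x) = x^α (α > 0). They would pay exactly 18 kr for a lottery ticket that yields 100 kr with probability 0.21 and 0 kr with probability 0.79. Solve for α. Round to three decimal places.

The lottery's expected utility is 0.21·u(100) + 0.79·u(0) = 0.21·100^α (since u(0) = 0 for α > 0).
Indifference: 18^α = 0.21·100^α, so (18/100)^α = 0.21.
α = ln(0.21) / ln(18/100) = -1.560648/-1.714798 ≈ 0.910.

α ≈ 0.910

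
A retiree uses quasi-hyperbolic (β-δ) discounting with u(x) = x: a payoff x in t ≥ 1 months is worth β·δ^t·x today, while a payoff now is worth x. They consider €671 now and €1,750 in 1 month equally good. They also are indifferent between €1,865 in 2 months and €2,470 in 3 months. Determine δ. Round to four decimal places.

Both payoffs in the second observation are in the future, so β drops out: δ^2·1865 = δ^3·2470 ⇒ δ = 1865/2470 = 0.75506.

δ ≈ 0.7551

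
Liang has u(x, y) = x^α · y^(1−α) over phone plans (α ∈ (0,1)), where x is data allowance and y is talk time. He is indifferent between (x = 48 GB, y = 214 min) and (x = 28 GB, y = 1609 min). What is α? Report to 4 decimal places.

α ≈ 0.7892

Indifference: 48^α · 214^(1−α) = 28^α · 1609^(1−α).
Taking logs: α·ln 48 + (1−α)·ln 214 = α·ln 28 + (1−α)·ln 1609, i.e. α·0.5389965 = (1−α)·2.0173921.
So α/(1−α) = (2.0173921)/(0.5389965) = 3.7428668, and α = 3.7428668/4.7428668 ≈ 0.7892.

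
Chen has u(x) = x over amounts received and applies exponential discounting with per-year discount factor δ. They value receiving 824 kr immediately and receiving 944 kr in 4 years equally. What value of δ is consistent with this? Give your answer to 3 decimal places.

Indifference means u(824) = δ^4 · u(944), so δ^4 = u(824)/u(944).
With u(x) = x: δ^4 = 824/944 = 0.87288.
Taking the 4th root: δ = 0.87288^(1/4) ≈ 0.967.

δ ≈ 0.967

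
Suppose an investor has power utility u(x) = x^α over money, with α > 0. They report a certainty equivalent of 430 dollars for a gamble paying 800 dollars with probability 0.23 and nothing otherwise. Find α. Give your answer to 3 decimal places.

EU(lottery) = 0.23·800^α + 0.77·0 = 0.23·800^α.
Setting u(430) equal to that: 430^α = 0.23·800^α ⇒ (430/800)^α = 0.23.
α = ln(0.23) / ln(430/800) = -1.469676/-0.620827 ≈ 2.367.

α ≈ 2.367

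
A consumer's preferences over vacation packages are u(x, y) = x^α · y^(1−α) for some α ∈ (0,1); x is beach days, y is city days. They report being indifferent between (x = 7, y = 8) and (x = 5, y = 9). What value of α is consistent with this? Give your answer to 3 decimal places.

The Cobb–Douglas utilities coincide, so 7^α·8^(1−α) = 5^α·9^(1−α).
Rearrange to (7/5)^α = (9/8)^(1−α) and take logs: α·0.336472 = (1−α)·0.117783.
So α/(1−α) = (0.117783)/(0.336472) = 0.350053, and α = 0.350053/1.350053 ≈ 0.259.

α ≈ 0.259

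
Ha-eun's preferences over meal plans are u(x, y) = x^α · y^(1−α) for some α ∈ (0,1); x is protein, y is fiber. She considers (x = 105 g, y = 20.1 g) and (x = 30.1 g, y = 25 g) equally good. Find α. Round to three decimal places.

Indifference: 105^α · 20.1^(1−α) = 30.1^α · 25^(1−α).
Taking logs: α·ln 105 + (1−α)·ln 20.1 = α·ln 30.1 + (1−α)·ln 25, i.e. α·1.249435 = (1−α)·0.218156.
Thus α·(1.467591) = 0.218156, so α = 0.218156/1.467591 ≈ 0.149.

α ≈ 0.149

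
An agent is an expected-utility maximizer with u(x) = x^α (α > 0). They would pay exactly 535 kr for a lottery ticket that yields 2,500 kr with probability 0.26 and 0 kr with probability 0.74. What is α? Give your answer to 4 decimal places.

The lottery's expected utility is 0.26·u(2500) + 0.74·u(0) = 0.26·2500^α (since u(0) = 0 for α > 0).
Equating: 535^α = 0.26·2500^α, i.e. 0.2140^α = 0.26.
Taking logs: α·ln(535/2500) = ln(0.26), so α = -1.3470736 / -1.5417793 ≈ 0.8737.

α ≈ 0.8737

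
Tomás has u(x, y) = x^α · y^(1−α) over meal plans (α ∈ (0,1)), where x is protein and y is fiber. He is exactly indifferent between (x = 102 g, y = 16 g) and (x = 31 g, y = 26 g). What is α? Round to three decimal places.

α ≈ 0.290

Set the two utilities equal: 102^α·16^(1−α) = 31^α·26^(1−α).
(102/31)^α = (26/16)^(1−α); take logs: α·ln(102/31) = (1−α)·ln(26/16), i.e. α·1.190986 = (1−α)·0.485508.
So α/(1−α) = (0.485508)/(1.190986) = 0.407652, and α = 0.407652/1.407652 ≈ 0.290.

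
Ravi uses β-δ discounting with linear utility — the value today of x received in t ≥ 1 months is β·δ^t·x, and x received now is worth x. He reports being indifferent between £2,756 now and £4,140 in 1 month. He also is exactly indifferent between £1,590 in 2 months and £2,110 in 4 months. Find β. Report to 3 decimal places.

β ≈ 0.767

Both payoffs in the second observation are in the future, so β drops out: δ^2·1590 = δ^4·2110 ⇒ δ^2 = 1590/2110 = 0.75355, so δ = 0.86808.
The first indifference: 2756 = β·δ·4140, so β = 2756/(δ·4140) = 2756/(0.86808·4140) ≈ 0.767.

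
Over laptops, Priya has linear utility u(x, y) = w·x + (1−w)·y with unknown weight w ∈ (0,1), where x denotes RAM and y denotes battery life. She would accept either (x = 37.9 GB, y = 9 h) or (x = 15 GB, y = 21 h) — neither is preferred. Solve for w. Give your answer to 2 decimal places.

Indifference: w·37.9 + (1−w)·9 = w·15 + (1−w)·21.
w·(37.9−15) = (1−w)·(21−9), i.e. w·22.9 = (1−w)·12.
So w/(1−w) = 12/22.9 = 0.5240, giving w = 12/(22.9+12) = 0.34.

w = 0.34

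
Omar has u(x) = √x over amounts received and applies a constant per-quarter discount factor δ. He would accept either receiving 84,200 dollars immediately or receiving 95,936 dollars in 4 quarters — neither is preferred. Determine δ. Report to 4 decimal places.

δ ≈ 0.9838

The payoff in 4 quarters is discounted by δ^4, so u(84200) = δ^4·u(95936) and δ^4 = u(84200)/u(95936).
Since u(x) = √x, δ^4 = √(84200/95936) = 0.93684.
So δ = 0.93684^(1/4) ≈ 0.9838.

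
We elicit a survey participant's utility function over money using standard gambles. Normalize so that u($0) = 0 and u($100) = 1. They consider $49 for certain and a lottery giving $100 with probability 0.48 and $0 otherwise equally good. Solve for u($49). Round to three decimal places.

The indifference gives u($49) = 0.48·u($100) + 0.52·u($0) = 0.48·1 + 0.52·0 = 0.48.

0.480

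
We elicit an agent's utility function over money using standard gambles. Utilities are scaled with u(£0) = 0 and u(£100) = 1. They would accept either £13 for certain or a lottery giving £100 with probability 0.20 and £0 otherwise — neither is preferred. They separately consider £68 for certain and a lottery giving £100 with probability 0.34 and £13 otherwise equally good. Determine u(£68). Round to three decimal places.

0.472

From the first indifference, u(£13) = 0.20·u(£100) + 0.80·u(£0) = 0.20·1 + 0.80·0 = 0.20.
Then u(£68) = 0.34·u(£100) + 0.66·u(£13) = 0.34·1.00 + 0.66·0.20 = 0.4720.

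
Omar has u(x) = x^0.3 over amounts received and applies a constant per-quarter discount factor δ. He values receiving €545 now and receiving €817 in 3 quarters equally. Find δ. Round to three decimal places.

Equating discounted utilities: u(545) = δ^3·u(817) ⇒ δ^3 = u(545)/u(817).
With u(x) = x^0.3: δ^3 = 545^0.3/817^0.3 = (545/817)^0.3 = 0.88563.
Hence δ = (0.88563)^(1/3) = 0.96032.

δ ≈ 0.960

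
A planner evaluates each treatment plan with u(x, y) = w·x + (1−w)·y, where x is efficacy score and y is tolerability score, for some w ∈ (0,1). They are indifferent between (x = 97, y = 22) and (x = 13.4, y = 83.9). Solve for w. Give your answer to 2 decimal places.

Indifference: w·97 + (1−w)·22 = w·13.4 + (1−w)·83.9.
w·(97−13.4) = (1−w)·(83.9−22), i.e. w·83.6 = (1−w)·61.9.
Hence w = 61.9/(83.6+61.9) = 61.9/145.5 = 0.43.

w = 0.43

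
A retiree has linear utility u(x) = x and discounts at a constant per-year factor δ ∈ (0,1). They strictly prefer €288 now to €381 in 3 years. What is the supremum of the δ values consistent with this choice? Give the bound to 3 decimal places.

Under u(x) = x this choice says 288 > δ^3·381.
Dividing by 381: δ^3 < 0.75591. Both sides are positive, so the cube root keeps the direction.
δ < 0.75591^(1/3) = 0.911.

δ < 0.911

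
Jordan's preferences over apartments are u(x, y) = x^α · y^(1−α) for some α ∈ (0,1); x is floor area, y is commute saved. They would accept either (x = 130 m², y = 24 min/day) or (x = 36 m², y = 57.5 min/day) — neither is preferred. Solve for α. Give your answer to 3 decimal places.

Indifference: 130^α · 24^(1−α) = 36^α · 57.5^(1−α).
Rearrange to (130/36)^α = (57.5/24)^(1−α) and take logs: α·1.284016 = (1−α)·0.873731.
Thus α·(2.157747) = 0.873731, so α = 0.873731/2.157747 ≈ 0.405.

α ≈ 0.405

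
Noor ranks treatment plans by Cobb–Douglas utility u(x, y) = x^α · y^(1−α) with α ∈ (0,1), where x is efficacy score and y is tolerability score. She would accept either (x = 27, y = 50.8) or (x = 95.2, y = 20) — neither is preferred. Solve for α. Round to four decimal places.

α ≈ 0.4252

The Cobb–Douglas utilities coincide, so 27^α·50.8^(1−α) = 95.2^α·20^(1−α).
Rearrange to (27/95.2)^α = (20/50.8)^(1−α) and take logs: α·-1.2601431 = (1−α)·-0.9321641.
With A = -1.2601431 and B = -0.9321641: α·A = (1−α)·B, so α = B/(A+B) = -0.9321641/-2.1923072 ≈ 0.4252.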